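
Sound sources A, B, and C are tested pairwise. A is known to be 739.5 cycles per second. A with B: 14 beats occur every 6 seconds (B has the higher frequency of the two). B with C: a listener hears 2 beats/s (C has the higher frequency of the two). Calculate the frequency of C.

743.8333 Hz

A–B: Beat frequency = 14/6 = 2.3333 Hz.
B is above A, so f_B = 739.5 + 2.3333 = 741.8333 Hz.
C is above B, so f_C = 741.8333 + 2 = 743.8333 Hz.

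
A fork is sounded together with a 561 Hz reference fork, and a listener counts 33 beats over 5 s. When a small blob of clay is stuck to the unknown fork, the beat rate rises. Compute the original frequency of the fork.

Beat frequency = 33/5 = 6.6 Hz.
|f − 561| = 6.6, so the fork was at either 554.4 Hz or 567.6 Hz.
Adding mass to a fork lowers its frequency; the adjustment lowers the fork's frequency.
The beat rate rose, so the adjustment moved the fork further from 561 Hz — it was already below the reference.

554.4 Hz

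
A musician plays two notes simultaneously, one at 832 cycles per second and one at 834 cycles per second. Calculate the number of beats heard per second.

Beats arise from superposition of two nearby frequencies; the beat rate is |f₁ − f₂|.
|832 − 834| = 2 Hz.

2 Hz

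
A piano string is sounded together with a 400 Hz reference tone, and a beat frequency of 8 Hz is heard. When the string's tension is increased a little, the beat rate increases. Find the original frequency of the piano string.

408 Hz

|f − 400| = 8, so the piano string was at either 392 Hz or 408 Hz.
Higher tension means higher frequency; the adjustment raises the piano string's frequency.
The beat rate rose, so the adjustment moved the piano string further from 400 Hz — it was already above the reference.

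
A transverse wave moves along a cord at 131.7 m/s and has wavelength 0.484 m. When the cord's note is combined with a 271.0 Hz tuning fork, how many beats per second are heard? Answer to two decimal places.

1.11 Hz

Source frequency f = v/λ = 131.7/0.484 = 272.1074 Hz.
f_beat = |272.1074 − 271.0| = 1.11 Hz.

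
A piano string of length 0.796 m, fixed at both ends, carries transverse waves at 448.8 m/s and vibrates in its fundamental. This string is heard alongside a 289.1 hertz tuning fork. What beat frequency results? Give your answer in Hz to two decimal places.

For a string fixed at both ends, f_n = n·v/(2L) = 1·448.8/(2·0.796) = 281.9095 Hz.
f_beat = |281.9095 − 289.1| = 7.19 Hz.

7.19 Hz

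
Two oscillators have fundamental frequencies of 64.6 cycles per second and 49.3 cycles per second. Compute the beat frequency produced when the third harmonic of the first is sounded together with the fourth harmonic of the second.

3.4 Hz

Third harmonic of the first: 3·64.6 = 193.8 Hz.
Fourth harmonic of the second: 4·49.3 = 197.2 Hz.
f_beat = |193.8 − 197.2| = 3.4 Hz.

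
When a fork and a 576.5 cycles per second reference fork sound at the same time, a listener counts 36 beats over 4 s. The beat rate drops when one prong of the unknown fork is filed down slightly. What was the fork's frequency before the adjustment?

567.5 Hz

Beat frequency = 36/4 = 9 Hz.
|f − 576.5| = 9, so the fork was at either 567.5 Hz or 585.5 Hz.
Filing a prong removes mass and raises the fork's frequency; the adjustment raises the fork's frequency.
The beat rate fell, so the adjustment moved the fork toward 576.5 Hz — it must have started below the reference.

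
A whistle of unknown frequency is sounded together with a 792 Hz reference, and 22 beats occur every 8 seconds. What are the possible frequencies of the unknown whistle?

Beat frequency = 22/8 = 2.75 Hz.
|f − 792| = 2.75, so f = 792 ± 2.75.

789.25 Hz or 794.75 Hz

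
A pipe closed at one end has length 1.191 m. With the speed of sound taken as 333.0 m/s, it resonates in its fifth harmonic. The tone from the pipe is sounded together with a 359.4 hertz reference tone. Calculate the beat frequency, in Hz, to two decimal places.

9.90 Hz

Closed pipe (odd harmonics): f_n = n·v/(4L) = 5·333.0/(4·1.191) = 349.4962 Hz.
f_beat = |349.4962 − 359.4| = 9.90 Hz.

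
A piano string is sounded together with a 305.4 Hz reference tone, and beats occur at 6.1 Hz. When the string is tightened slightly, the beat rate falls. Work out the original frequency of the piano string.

|f − 305.4| = 6.1, so the piano string was at either 299.3 Hz or 311.5 Hz.
Increasing tension raises a string's frequency; the adjustment raises the piano string's frequency.
The beat rate fell, so the adjustment moved the piano string toward 305.4 Hz — it must have started below the reference.

299.3 Hz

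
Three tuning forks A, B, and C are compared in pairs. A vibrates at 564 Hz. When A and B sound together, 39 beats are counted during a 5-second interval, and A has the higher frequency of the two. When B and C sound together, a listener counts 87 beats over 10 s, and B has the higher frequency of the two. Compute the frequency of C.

547.5 Hz

A–B: Beat frequency = 39/5 = 7.8 Hz.
B is below A, so f_B = 564 − 7.8 = 556.2 Hz.
B–C: Beat frequency = 87/10 = 8.7 Hz.
C is below B, so f_C = 556.2 − 8.7 = 547.5 Hz.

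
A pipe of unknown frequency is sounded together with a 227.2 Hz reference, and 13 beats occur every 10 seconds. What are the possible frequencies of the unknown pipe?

Beat frequency = 13/10 = 1.3 Hz.
|f − 227.2| = 1.3, so f = 227.2 ± 1.3.

225.9 Hz or 228.5 Hz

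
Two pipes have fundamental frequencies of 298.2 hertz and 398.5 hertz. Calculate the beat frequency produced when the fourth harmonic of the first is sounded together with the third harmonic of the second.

Fourth harmonic of the first: 4·298.2 = 1192.8 Hz.
Third harmonic of the second: 3·398.5 = 1195.5 Hz.
f_beat = |1192.8 − 1195.5| = 2.7 Hz.

2.7 Hz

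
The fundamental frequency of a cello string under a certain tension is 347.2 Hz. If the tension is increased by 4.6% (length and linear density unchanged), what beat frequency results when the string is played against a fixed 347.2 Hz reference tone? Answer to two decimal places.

For a string, f ∝ √T, so the new frequency is 347.2·√1.046 = 355.0958 Hz.
f_beat = |355.0958 − 347.2| = 7.90 Hz.

7.90 Hz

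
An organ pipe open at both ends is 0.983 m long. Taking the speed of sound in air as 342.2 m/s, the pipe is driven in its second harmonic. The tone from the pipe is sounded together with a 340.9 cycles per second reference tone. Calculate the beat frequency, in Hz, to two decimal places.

Open pipe: f_n = n·v/(2L) = 2·342.2/(2·0.983) = 348.1180 Hz.
f_beat = |348.1180 − 340.9| = 7.22 Hz.

7.22 Hz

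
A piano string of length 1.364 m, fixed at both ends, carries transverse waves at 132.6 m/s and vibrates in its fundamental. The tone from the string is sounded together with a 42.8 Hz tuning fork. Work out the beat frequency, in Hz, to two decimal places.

5.81 Hz

For a string fixed at both ends, f_n = n·v/(2L) = 1·132.6/(2·1.364) = 48.6070 Hz.
f_beat = |48.6070 − 42.8| = 5.81 Hz.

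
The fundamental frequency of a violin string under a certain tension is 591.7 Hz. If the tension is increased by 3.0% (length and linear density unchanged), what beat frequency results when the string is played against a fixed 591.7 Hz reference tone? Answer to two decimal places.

For a string, f ∝ √T, so the new frequency is 591.7·√1.030 = 600.5099 Hz.
f_beat = |600.5099 − 591.7| = 8.81 Hz.

8.81 Hz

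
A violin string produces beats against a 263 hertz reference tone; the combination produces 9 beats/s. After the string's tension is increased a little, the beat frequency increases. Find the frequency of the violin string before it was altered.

|f − 263| = 9, so the violin string was at either 254 Hz or 272 Hz.
Higher tension means higher frequency; the adjustment raises the violin string's frequency.
The beat rate rose, so the adjustment moved the violin string further from 263 Hz — it was already above the reference.

272 Hz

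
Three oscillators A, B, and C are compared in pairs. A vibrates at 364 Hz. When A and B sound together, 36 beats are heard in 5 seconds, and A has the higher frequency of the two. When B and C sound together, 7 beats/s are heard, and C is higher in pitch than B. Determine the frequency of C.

363.8 Hz

A–B: Beat frequency = 36/5 = 7.2 Hz.
B is below A, so f_B = 364 − 7.2 = 356.8 Hz.
C is above B, so f_C = 356.8 + 7 = 363.8 Hz.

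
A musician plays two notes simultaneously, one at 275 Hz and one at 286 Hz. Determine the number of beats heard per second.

11 Hz

f_beat = |f₁ − f₂|.
|275 − 286| = 11 Hz.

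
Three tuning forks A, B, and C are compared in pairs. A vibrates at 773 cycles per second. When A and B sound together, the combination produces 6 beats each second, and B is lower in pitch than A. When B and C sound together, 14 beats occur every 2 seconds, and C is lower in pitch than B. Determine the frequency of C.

B is below A, so f_B = 773 − 6 = 767 Hz.
B–C: Beat frequency = 14/2 = 7 Hz.
C is below B, so f_C = 767 − 7 = 760 Hz.

760 Hz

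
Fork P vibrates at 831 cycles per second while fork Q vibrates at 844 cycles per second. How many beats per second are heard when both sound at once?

Beats arise from superposition of two nearby frequencies; the beat rate is |f₁ − f₂|.
|831 − 844| = 13 Hz.

13 Hz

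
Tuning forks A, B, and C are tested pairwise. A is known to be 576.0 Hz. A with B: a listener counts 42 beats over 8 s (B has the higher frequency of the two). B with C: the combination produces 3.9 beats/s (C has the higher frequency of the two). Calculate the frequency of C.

A–B: Beat frequency = 42/8 = 5.25 Hz.
B is above A, so f_B = 576.0 + 5.25 = 581.25 Hz.
C is above B, so f_C = 581.25 + 3.9 = 585.15 Hz.

585.15 Hz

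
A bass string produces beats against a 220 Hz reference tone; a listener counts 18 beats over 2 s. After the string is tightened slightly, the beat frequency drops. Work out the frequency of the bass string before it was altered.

211 Hz

Beat frequency = 18/2 = 9 Hz.
|f − 220| = 9, so the bass string was at either 211 Hz or 229 Hz.
Increasing tension raises a string's frequency; the adjustment raises the bass string's frequency.
The beat rate fell, so the adjustment moved the bass string toward 220 Hz — it must have started below the reference.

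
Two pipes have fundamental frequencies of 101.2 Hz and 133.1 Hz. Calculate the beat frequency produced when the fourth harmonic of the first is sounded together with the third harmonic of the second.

Fourth harmonic of the first: 4·101.2 = 404.8 Hz.
Third harmonic of the second: 3·133.1 = 399.3 Hz.
f_beat = |404.8 − 399.3| = 5.5 Hz.

5.5 Hz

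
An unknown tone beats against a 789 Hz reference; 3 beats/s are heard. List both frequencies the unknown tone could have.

786 Hz or 792 Hz

|f − 789| = 3, so f = 789 ± 3.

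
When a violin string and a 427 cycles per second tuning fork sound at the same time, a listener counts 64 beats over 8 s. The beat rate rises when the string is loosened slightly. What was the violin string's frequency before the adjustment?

419 Hz

Beat frequency = 64/8 = 8 Hz.
|f − 427| = 8, so the violin string was at either 419 Hz or 435 Hz.
Reducing tension lowers a string's frequency; the adjustment lowers the violin string's frequency.
The beat rate rose, so the adjustment moved the violin string further from 427 Hz — it was already below the reference.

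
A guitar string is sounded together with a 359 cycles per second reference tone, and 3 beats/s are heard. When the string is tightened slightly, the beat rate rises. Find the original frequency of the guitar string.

362 Hz

|f − 359| = 3, so the guitar string was at either 356 Hz or 362 Hz.
Increasing tension raises a string's frequency; the adjustment raises the guitar string's frequency.
The beat rate rose, so the adjustment moved the guitar string further from 359 Hz — it was already above the reference.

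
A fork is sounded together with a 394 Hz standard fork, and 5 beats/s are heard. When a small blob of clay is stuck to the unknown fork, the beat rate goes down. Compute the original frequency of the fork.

399 Hz

|f − 394| = 5, so the fork was at either 389 Hz or 399 Hz.
Adding mass to a fork lowers its frequency; the adjustment lowers the fork's frequency.
The beat rate fell, so the adjustment moved the fork toward 394 Hz — it must have started above the reference.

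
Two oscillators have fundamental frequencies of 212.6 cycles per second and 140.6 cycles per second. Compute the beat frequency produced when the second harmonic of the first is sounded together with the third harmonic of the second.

3.4 Hz

Second harmonic of the first: 2·212.6 = 425.2 Hz.
Third harmonic of the second: 3·140.6 = 421.8 Hz.
f_beat = |425.2 − 421.8| = 3.4 Hz.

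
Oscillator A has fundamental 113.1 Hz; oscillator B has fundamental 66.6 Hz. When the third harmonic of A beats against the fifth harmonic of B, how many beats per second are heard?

6.3 Hz

Third harmonic of the first: 3·113.1 = 339.3 Hz.
Fifth harmonic of the second: 5·66.6 = 333.0 Hz.
f_beat = |339.3 − 333.0| = 6.3 Hz.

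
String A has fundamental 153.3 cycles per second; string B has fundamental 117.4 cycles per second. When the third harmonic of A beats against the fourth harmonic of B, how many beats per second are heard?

9.7 Hz

Third harmonic of the first: 3·153.3 = 459.9 Hz.
Fourth harmonic of the second: 4·117.4 = 469.6 Hz.
f_beat = |459.9 − 469.6| = 9.7 Hz.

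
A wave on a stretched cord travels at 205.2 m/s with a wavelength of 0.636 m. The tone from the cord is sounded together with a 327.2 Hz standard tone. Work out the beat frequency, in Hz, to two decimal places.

4.56 Hz

Source frequency f = v/λ = 205.2/0.636 = 322.6415 Hz.
f_beat = |322.6415 − 327.2| = 4.56 Hz.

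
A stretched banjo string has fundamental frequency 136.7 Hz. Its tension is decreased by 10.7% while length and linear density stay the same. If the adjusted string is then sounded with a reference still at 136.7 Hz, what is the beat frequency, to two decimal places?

7.52 Hz

For a string, f ∝ √T, so the new frequency is 136.7·√0.893 = 129.1797 Hz.
f_beat = |129.1797 − 136.7| = 7.52 Hz.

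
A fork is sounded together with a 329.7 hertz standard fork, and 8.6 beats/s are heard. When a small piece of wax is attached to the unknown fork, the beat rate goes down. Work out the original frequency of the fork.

|f − 329.7| = 8.6, so the fork was at either 321.1 Hz or 338.3 Hz.
Loading a fork with wax lowers its frequency; the adjustment lowers the fork's frequency.
The beat rate fell, so the adjustment moved the fork toward 329.7 Hz — it must have started above the reference.

338.3 Hz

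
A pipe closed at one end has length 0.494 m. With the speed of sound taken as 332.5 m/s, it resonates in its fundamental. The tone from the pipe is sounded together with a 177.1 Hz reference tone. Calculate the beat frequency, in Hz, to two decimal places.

Closed pipe (odd harmonics): f_n = n·v/(4L) = 1·332.5/(4·0.494) = 168.2692 Hz.
f_beat = |168.2692 − 177.1| = 8.83 Hz.

8.83 Hz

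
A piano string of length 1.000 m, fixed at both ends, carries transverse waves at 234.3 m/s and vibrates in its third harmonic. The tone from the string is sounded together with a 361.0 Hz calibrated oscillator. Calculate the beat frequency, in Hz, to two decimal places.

For a string fixed at both ends, f_n = n·v/(2L) = 3·234.3/(2·1.000) = 351.4500 Hz.
f_beat = |351.4500 − 361.0| = 9.55 Hz.

9.55 Hz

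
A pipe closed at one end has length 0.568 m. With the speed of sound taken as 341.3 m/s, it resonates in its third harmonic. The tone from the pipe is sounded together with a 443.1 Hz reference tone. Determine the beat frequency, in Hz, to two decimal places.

7.56 Hz

Closed pipe (odd harmonics): f_n = n·v/(4L) = 3·341.3/(4·0.568) = 450.6602 Hz.
f_beat = |450.6602 − 443.1| = 7.56 Hz.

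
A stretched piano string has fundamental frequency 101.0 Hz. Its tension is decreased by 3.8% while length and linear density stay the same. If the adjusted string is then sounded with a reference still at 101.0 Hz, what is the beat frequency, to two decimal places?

1.94 Hz

For a string, f ∝ √T, so the new frequency is 101.0·√0.962 = 99.0624 Hz.
f_beat = |99.0624 − 101.0| = 1.94 Hz.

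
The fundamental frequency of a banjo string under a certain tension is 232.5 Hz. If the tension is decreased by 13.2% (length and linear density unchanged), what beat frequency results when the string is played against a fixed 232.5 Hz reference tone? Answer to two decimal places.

15.89 Hz

For a string, f ∝ √T, so the new frequency is 232.5·√0.868 = 216.6122 Hz.
f_beat = |216.6122 − 232.5| = 15.89 Hz.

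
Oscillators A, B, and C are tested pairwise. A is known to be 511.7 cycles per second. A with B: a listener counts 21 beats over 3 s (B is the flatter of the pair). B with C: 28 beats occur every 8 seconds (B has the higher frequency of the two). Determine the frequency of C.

501.2 Hz

A–B: Beat frequency = 21/3 = 7 Hz.
B is below A, so f_B = 511.7 − 7 = 504.7 Hz.
B–C: Beat frequency = 28/8 = 3.5 Hz.
C is below B, so f_C = 504.7 − 3.5 = 501.2 Hz.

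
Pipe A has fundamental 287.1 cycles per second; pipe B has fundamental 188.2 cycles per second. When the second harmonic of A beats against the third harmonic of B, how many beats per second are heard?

Second harmonic of the first: 2·287.1 = 574.2 Hz.
Third harmonic of the second: 3·188.2 = 564.6 Hz.
f_beat = |574.2 − 564.6| = 9.6 Hz.

9.6 Hz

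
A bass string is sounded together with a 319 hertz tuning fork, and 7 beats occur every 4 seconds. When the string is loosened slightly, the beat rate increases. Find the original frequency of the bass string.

317.25 Hz

Beat frequency = 7/4 = 1.75 Hz.
|f − 319| = 1.75, so the bass string was at either 317.25 Hz or 320.75 Hz.
Reducing tension lowers a string's frequency; the adjustment lowers the bass string's frequency.
The beat rate rose, so the adjustment moved the bass string further from 319 Hz — it was already below the reference.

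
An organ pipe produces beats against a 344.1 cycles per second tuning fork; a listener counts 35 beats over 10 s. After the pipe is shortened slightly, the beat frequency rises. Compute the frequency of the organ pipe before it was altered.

347.6 Hz

Beat frequency = 35/10 = 3.5 Hz.
|f − 344.1| = 3.5, so the organ pipe was at either 340.6 Hz or 347.6 Hz.
A shorter pipe has a higher fundamental; the adjustment raises the organ pipe's frequency.
The beat rate rose, so the adjustment moved the organ pipe further from 344.1 Hz — it was already above the reference.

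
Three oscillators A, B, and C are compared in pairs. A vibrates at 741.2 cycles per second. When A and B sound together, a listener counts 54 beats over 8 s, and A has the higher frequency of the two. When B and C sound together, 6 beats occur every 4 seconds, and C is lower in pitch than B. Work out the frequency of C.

A–B: Beat frequency = 54/8 = 6.75 Hz.
B is below A, so f_B = 741.2 − 6.75 = 734.45 Hz.
B–C: Beat frequency = 6/4 = 1.5 Hz.
C is below B, so f_C = 734.45 − 1.5 = 732.95 Hz.

732.95 Hz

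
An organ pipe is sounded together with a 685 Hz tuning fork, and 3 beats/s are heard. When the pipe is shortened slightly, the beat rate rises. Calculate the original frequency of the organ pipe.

688 Hz

|f − 685| = 3, so the organ pipe was at either 682 Hz or 688 Hz.
A shorter pipe has a higher fundamental; the adjustment raises the organ pipe's frequency.
The beat rate rose, so the adjustment moved the organ pipe further from 685 Hz — it was already above the reference.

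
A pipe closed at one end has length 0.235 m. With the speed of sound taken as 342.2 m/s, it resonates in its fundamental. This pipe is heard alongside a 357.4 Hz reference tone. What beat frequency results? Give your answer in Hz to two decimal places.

Closed pipe (odd harmonics): f_n = n·v/(4L) = 1·342.2/(4·0.235) = 364.0426 Hz.
f_beat = |364.0426 − 357.4| = 6.64 Hz.

6.64 Hz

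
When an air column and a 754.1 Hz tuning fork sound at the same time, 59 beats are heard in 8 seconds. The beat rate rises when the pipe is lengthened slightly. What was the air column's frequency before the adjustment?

Beat frequency = 59/8 = 7.375 Hz.
|f − 754.1| = 7.375, so the air column was at either 746.725 Hz or 761.475 Hz.
A longer pipe has a lower fundamental; the adjustment lowers the air column's frequency.
The beat rate rose, so the adjustment moved the air column further from 754.1 Hz — it was already below the reference.

746.725 Hz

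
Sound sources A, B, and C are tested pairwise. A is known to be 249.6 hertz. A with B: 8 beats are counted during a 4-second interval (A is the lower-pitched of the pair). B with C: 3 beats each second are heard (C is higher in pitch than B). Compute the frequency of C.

A–B: Beat frequency = 8/4 = 2 Hz.
B is above A, so f_B = 249.6 + 2 = 251.6 Hz.
C is above B, so f_C = 251.6 + 3 = 254.6 Hz.

254.6 Hz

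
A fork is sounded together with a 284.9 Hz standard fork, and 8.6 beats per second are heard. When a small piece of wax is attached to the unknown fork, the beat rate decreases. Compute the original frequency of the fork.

|f − 284.9| = 8.6, so the fork was at either 276.3 Hz or 293.5 Hz.
Loading a fork with wax lowers its frequency; the adjustment lowers the fork's frequency.
The beat rate fell, so the adjustment moved the fork toward 284.9 Hz — it must have started above the reference.

293.5 Hz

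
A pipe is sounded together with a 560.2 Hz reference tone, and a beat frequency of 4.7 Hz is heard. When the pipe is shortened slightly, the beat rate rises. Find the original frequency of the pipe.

564.9 Hz

|f − 560.2| = 4.7, so the pipe was at either 555.5 Hz or 564.9 Hz.
A shorter pipe has a higher fundamental; the adjustment raises the pipe's frequency.
The beat rate rose, so the adjustment moved the pipe further from 560.2 Hz — it was already above the reference.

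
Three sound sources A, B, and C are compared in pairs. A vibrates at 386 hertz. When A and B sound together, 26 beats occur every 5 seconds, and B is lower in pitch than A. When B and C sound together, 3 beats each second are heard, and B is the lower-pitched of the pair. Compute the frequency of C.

383.8 Hz

A–B: Beat frequency = 26/5 = 5.2 Hz.
B is below A, so f_B = 386 − 5.2 = 380.8 Hz.
C is above B, so f_C = 380.8 + 3 = 383.8 Hz.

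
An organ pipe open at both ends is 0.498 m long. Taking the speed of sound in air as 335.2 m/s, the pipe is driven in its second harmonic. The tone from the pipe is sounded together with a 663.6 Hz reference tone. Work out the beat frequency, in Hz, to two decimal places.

9.49 Hz

Open pipe: f_n = n·v/(2L) = 2·335.2/(2·0.498) = 673.0924 Hz.
f_beat = |673.0924 − 663.6| = 9.49 Hz.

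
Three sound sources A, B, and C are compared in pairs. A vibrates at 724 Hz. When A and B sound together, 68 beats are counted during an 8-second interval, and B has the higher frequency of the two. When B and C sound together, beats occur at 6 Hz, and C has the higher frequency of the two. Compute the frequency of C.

738.5 Hz

A–B: Beat frequency = 68/8 = 8.5 Hz.
B is above A, so f_B = 724 + 8.5 = 732.5 Hz.
C is above B, so f_C = 732.5 + 6 = 738.5 Hz.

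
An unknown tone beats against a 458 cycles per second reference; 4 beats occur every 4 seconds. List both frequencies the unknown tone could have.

457 Hz or 459 Hz

Beat frequency = 4/4 = 1 Hz.
|f − 458| = 1, so f = 458 ± 1.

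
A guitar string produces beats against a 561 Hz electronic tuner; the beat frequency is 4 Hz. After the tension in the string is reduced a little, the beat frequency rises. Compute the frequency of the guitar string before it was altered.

557 Hz

|f − 561| = 4, so the guitar string was at either 557 Hz or 565 Hz.
Lower tension means lower frequency; the adjustment lowers the guitar string's frequency.
The beat rate rose, so the adjustment moved the guitar string further from 561 Hz — it was already below the reference.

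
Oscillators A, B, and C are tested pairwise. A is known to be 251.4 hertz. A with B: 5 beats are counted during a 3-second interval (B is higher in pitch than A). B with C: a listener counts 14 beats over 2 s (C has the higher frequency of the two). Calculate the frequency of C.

260.0667 Hz

A–B: Beat frequency = 5/3 = 1.6667 Hz.
B is above A, so f_B = 251.4 + 1.6667 = 253.0667 Hz.
B–C: Beat frequency = 14/2 = 7 Hz.
C is above B, so f_C = 253.0667 + 7 = 260.0667 Hz.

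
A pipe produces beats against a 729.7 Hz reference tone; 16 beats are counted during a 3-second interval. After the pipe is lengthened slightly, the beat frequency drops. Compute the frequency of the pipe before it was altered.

Beat frequency = 16/3 = 5.3333 Hz.
|f − 729.7| = 5.3333, so the pipe was at either 724.3667 Hz or 735.0333 Hz.
A longer pipe has a lower fundamental; the adjustment lowers the pipe's frequency.
The beat rate fell, so the adjustment moved the pipe toward 729.7 Hz — it must have started above the reference.

735.0333 Hz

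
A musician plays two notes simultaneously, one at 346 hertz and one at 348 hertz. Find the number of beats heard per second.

2 Hz

The beat frequency equals the magnitude of the frequency difference.
|346 − 348| = 2 Hz.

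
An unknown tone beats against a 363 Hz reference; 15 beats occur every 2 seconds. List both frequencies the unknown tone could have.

355.5 Hz or 370.5 Hz

Beat frequency = 15/2 = 7.5 Hz.
|f − 363| = 7.5, so f = 363 ± 7.5.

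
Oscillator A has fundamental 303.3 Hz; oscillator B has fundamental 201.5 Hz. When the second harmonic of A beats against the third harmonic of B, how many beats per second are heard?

Second harmonic of the first: 2·303.3 = 606.6 Hz.
Third harmonic of the second: 3·201.5 = 604.5 Hz.
f_beat = |606.6 − 604.5| = 2.1 Hz.

2.1 Hz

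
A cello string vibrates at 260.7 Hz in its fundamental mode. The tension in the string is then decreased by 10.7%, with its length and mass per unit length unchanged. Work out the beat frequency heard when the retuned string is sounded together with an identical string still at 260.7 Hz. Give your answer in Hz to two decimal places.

For a string, f ∝ √T, so the new frequency is 260.7·√0.893 = 246.3581 Hz.
f_beat = |246.3581 − 260.7| = 14.34 Hz.

14.34 Hz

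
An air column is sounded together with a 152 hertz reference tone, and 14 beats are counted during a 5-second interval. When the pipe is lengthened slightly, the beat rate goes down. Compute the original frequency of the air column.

Beat frequency = 14/5 = 2.8 Hz.
|f − 152| = 2.8, so the air column was at either 149.2 Hz or 154.8 Hz.
A longer pipe has a lower fundamental; the adjustment lowers the air column's frequency.
The beat rate fell, so the adjustment moved the air column toward 152 Hz — it must have started above the reference.

154.8 Hz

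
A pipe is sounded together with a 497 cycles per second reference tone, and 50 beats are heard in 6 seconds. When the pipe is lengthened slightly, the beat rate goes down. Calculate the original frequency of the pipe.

Beat frequency = 50/6 = 8.3333 Hz.
|f − 497| = 8.3333, so the pipe was at either 488.6667 Hz or 505.3333 Hz.
A longer pipe has a lower fundamental; the adjustment lowers the pipe's frequency.
The beat rate fell, so the adjustment moved the pipe toward 497 Hz — it must have started above the reference.

505.3333 Hz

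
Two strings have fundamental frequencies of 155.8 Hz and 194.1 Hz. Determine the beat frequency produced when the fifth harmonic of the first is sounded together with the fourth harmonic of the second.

2.6 Hz

Fifth harmonic of the first: 5·155.8 = 779.0 Hz.
Fourth harmonic of the second: 4·194.1 = 776.4 Hz.
f_beat = |779.0 − 776.4| = 2.6 Hz.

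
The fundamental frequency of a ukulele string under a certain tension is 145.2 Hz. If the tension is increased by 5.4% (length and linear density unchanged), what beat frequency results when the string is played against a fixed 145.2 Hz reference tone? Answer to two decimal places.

3.87 Hz

For a string, f ∝ √T, so the new frequency is 145.2·√1.054 = 149.0689 Hz.
f_beat = |149.0689 − 145.2| = 3.87 Hz.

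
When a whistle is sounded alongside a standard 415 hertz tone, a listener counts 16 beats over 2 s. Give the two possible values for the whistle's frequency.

407 Hz or 423 Hz

Beat frequency = 16/2 = 8 Hz.
|f − 415| = 8, so f = 415 ± 8.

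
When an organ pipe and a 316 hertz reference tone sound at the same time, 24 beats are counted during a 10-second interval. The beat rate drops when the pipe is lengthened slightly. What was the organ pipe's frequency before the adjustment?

318.4 Hz

Beat frequency = 24/10 = 2.4 Hz.
|f − 316| = 2.4, so the organ pipe was at either 313.6 Hz or 318.4 Hz.
A longer pipe has a lower fundamental; the adjustment lowers the organ pipe's frequency.
The beat rate fell, so the adjustment moved the organ pipe toward 316 Hz — it must have started above the reference.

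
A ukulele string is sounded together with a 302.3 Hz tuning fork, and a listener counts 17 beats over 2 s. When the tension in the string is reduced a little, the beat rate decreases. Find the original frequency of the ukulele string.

310.8 Hz

Beat frequency = 17/2 = 8.5 Hz.
|f − 302.3| = 8.5, so the ukulele string was at either 293.8 Hz or 310.8 Hz.
Lower tension means lower frequency; the adjustment lowers the ukulele string's frequency.
The beat rate fell, so the adjustment moved the ukulele string toward 302.3 Hz — it must have started above the reference.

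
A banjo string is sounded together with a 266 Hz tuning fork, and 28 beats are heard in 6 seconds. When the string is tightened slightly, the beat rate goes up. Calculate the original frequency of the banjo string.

270.6667 Hz

Beat frequency = 28/6 = 4.6667 Hz.
|f − 266| = 4.6667, so the banjo string was at either 261.3333 Hz or 270.6667 Hz.
Increasing tension raises a string's frequency; the adjustment raises the banjo string's frequency.
The beat rate rose, so the adjustment moved the banjo string further from 266 Hz — it was already above the reference.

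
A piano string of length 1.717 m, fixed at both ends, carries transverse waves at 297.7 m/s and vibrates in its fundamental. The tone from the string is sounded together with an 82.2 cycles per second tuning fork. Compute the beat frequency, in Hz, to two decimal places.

For a string fixed at both ends, f_n = n·v/(2L) = 1·297.7/(2·1.717) = 86.6919 Hz.
f_beat = |86.6919 − 82.2| = 4.49 Hz.

4.49 Hz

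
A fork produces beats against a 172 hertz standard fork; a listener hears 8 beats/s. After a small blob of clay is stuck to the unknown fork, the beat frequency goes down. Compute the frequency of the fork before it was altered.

|f − 172| = 8, so the fork was at either 164 Hz or 180 Hz.
Adding mass to a fork lowers its frequency; the adjustment lowers the fork's frequency.
The beat rate fell, so the adjustment moved the fork toward 172 Hz — it must have started above the reference.

180 Hz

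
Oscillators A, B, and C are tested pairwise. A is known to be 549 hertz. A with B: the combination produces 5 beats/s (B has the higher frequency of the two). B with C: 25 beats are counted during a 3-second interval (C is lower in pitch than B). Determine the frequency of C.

545.6667 Hz

B is above A, so f_B = 549 + 5 = 554 Hz.
B–C: Beat frequency = 25/3 = 8.3333 Hz.
C is below B, so f_C = 554 − 8.3333 = 545.6667 Hz.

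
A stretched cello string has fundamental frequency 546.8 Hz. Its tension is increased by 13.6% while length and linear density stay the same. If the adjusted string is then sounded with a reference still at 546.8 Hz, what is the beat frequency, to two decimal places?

For a string, f ∝ √T, so the new frequency is 546.8·√1.136 = 582.7975 Hz.
f_beat = |582.7975 − 546.8| = 36.00 Hz.

36.00 Hz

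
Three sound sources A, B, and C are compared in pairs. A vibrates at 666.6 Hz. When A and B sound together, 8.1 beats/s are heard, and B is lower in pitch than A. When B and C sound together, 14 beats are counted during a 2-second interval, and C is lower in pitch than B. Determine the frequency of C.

B is below A, so f_B = 666.6 − 8.1 = 658.5 Hz.
B–C: Beat frequency = 14/2 = 7 Hz.
C is below B, so f_C = 658.5 − 7 = 651.5 Hz.

651.5 Hz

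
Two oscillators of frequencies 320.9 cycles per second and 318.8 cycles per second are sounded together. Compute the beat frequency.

Beats arise from superposition of two nearby frequencies; the beat rate is |f₁ − f₂|.
|320.9 − 318.8| = 2.1 Hz.

2.1 Hz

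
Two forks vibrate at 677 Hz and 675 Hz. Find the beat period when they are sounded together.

f_beat = |677 − 675| = 2 Hz.
Beat period T = 1 / f_beat = 1 / 2 s.

0.500 s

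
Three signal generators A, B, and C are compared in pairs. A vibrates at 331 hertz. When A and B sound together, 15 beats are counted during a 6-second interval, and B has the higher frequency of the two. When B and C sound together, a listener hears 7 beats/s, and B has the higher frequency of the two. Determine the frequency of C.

326.5 Hz

A–B: Beat frequency = 15/6 = 2.5 Hz.
B is above A, so f_B = 331 + 2.5 = 333.5 Hz.
C is below B, so f_C = 333.5 − 7 = 326.5 Hz.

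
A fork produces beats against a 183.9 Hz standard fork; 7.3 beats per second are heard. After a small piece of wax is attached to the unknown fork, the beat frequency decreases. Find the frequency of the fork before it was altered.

|f − 183.9| = 7.3, so the fork was at either 176.6 Hz or 191.2 Hz.
Loading a fork with wax lowers its frequency; the adjustment lowers the fork's frequency.
The beat rate fell, so the adjustment moved the fork toward 183.9 Hz — it must have started above the reference.

191.2 Hz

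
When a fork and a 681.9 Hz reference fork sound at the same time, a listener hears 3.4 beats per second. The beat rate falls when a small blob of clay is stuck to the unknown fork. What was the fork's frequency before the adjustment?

685.3 Hz

|f − 681.9| = 3.4, so the fork was at either 678.5 Hz or 685.3 Hz.
Adding mass to a fork lowers its frequency; the adjustment lowers the fork's frequency.
The beat rate fell, so the adjustment moved the fork toward 681.9 Hz — it must have started above the reference.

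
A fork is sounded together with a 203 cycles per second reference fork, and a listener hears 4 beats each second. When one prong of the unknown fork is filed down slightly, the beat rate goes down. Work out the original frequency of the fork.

199 Hz

|f − 203| = 4, so the fork was at either 199 Hz or 207 Hz.
Filing a prong removes mass and raises the fork's frequency; the adjustment raises the fork's frequency.
The beat rate fell, so the adjustment moved the fork toward 203 Hz — it must have started below the reference.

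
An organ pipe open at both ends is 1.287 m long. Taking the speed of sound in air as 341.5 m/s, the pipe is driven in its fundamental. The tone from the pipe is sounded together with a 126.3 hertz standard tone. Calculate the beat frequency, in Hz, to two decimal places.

Open pipe: f_n = n·v/(2L) = 1·341.5/(2·1.287) = 132.6729 Hz.
f_beat = |132.6729 − 126.3| = 6.37 Hz.

6.37 Hz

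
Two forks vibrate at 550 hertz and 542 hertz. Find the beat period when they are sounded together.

f_beat = |550 − 542| = 8 Hz.
Beat period T = 1 / f_beat = 1 / 8 s.

0.125 s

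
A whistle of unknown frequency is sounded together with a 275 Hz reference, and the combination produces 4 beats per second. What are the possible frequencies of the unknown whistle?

271 Hz or 279 Hz

|f − 275| = 4, so f = 275 ± 4.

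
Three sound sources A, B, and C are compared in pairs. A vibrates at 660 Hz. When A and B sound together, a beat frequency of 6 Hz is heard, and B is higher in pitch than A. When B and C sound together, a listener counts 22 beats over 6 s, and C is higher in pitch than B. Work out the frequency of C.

669.6667 Hz

B is above A, so f_B = 660 + 6 = 666 Hz.
B–C: Beat frequency = 22/6 = 3.6667 Hz.
C is above B, so f_C = 666 + 3.6667 = 669.6667 Hz.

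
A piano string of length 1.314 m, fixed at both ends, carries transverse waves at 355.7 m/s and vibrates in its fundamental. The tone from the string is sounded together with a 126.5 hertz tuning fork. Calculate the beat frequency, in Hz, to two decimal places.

For a string fixed at both ends, f_n = n·v/(2L) = 1·355.7/(2·1.314) = 135.3501 Hz.
f_beat = |135.3501 − 126.5| = 8.85 Hz.

8.85 Hz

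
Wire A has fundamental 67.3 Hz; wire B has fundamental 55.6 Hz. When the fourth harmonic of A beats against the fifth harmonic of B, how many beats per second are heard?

Fourth harmonic of the first: 4·67.3 = 269.2 Hz.
Fifth harmonic of the second: 5·55.6 = 278.0 Hz.
f_beat = |269.2 − 278.0| = 8.8 Hz.

8.8 Hz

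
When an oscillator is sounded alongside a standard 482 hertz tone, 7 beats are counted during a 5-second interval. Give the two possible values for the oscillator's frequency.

480.6 Hz or 483.4 Hz

Beat frequency = 7/5 = 1.4 Hz.
|f − 482| = 1.4, so f = 482 ± 1.4.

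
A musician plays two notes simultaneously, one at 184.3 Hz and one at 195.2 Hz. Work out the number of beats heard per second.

The beat frequency equals the magnitude of the frequency difference.
|184.3 − 195.2| = 10.9 Hz.

10.9 Hz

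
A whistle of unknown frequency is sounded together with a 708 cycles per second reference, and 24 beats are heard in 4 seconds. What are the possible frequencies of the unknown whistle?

702 Hz or 714 Hz

Beat frequency = 24/4 = 6 Hz.
|f − 708| = 6, so f = 708 ± 6.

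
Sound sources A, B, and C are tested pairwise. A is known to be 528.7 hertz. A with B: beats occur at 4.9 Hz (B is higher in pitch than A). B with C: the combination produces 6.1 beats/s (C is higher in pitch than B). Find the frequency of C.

539.7 Hz

B is above A, so f_B = 528.7 + 4.9 = 533.6 Hz.
C is above B, so f_C = 533.6 + 6.1 = 539.7 Hz.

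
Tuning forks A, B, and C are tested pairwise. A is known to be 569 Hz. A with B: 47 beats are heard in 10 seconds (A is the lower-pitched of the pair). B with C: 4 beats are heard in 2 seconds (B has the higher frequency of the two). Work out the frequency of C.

A–B: Beat frequency = 47/10 = 4.7 Hz.
B is above A, so f_B = 569 + 4.7 = 573.7 Hz.
B–C: Beat frequency = 4/2 = 2 Hz.
C is below B, so f_C = 573.7 − 2 = 571.7 Hz.

571.7 Hz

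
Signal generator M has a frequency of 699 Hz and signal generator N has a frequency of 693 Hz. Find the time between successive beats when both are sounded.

0.167 s

f_beat = |699 − 693| = 6 Hz.
Beat period T = 1 / f_beat = 1 / 6 s.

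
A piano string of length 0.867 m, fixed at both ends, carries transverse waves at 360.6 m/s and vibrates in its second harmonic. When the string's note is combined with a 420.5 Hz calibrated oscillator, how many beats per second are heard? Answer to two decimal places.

4.58 Hz

For a string fixed at both ends, f_n = n·v/(2L) = 2·360.6/(2·0.867) = 415.9170 Hz.
f_beat = |415.9170 − 420.5| = 4.58 Hz.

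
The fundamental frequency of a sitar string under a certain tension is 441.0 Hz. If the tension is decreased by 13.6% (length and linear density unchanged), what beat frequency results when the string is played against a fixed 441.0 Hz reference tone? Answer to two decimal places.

31.08 Hz

For a string, f ∝ √T, so the new frequency is 441.0·√0.864 = 409.9166 Hz.
f_beat = |409.9166 − 441.0| = 31.08 Hz.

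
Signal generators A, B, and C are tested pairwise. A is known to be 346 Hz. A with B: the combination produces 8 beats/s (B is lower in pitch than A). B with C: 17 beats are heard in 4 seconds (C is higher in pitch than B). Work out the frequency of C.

B is below A, so f_B = 346 − 8 = 338 Hz.
B–C: Beat frequency = 17/4 = 4.25 Hz.
C is above B, so f_C = 338 + 4.25 = 342.25 Hz.

342.25 Hz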